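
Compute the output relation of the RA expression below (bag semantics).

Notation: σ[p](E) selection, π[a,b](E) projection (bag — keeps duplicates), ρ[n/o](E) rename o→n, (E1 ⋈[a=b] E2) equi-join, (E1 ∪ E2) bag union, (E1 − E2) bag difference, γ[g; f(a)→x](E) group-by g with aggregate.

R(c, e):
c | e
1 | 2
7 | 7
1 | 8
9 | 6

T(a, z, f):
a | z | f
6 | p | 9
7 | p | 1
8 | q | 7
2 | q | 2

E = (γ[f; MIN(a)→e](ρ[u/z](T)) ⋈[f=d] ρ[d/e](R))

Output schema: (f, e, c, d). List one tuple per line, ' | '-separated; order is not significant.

Per-node cardinality:
  T → 4
  ρ[u/z](T) → 4
  γ[f; MIN(a)→e](ρ[u/z](T)) → 4
  R → 4
  ρ[d/e](R) → 4
  (γ[f; MIN(a)→e](ρ[u/z](T)) ⋈[f=d] ρ[d/e](R)) → 2

== RESULT ==
f | e | c | d
2 | 2 | 1 | 2
7 | 8 | 7 | 7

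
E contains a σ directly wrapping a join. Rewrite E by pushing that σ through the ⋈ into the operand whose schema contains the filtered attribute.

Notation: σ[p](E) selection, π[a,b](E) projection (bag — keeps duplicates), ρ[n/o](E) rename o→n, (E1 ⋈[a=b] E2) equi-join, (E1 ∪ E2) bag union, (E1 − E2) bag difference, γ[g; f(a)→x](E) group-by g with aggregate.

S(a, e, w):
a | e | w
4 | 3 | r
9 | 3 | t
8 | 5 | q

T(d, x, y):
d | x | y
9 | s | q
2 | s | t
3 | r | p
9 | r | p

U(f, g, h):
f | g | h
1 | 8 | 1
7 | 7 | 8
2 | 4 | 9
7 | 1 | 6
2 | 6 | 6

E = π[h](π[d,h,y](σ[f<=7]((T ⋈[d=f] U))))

σ filters on f, owned by the right side.
E' = π[h](π[d,h,y]((T ⋈[d=f] σ[f<=7](U))))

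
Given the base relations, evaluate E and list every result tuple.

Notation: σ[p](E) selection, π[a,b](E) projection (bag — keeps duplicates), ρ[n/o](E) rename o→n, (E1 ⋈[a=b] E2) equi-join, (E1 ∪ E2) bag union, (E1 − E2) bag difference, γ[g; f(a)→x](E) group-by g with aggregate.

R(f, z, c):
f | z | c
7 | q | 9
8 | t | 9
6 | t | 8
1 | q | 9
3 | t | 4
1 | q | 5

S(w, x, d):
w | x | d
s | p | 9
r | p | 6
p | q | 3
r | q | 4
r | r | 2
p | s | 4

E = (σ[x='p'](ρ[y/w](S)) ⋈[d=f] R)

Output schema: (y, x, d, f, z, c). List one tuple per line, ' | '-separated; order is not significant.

Stepwise |·|:
  S → 6
  ρ[y/w](S) → 6
  σ[x='p'](ρ[y/w](S)) → 2
  R → 6
  (σ[x='p'](ρ[y/w](S)) ⋈[d=f] R) → 1

== RESULT ==
y | x | d | f | z | c
r | p | 6 | 6 | t | 8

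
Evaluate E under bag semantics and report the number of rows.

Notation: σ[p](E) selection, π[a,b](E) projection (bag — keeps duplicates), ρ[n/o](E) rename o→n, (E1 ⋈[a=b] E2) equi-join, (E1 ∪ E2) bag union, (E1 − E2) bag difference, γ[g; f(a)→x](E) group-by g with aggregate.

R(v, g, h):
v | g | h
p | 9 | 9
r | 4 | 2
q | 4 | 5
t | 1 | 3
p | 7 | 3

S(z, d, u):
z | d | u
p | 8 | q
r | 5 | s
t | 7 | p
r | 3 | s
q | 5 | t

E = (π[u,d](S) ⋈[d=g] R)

Stepwise |·|:
  S → 5
  π[u,d](S) → 5
  R → 5
  (π[u,d](S) ⋈[d=g] R) → 1

|E| = 1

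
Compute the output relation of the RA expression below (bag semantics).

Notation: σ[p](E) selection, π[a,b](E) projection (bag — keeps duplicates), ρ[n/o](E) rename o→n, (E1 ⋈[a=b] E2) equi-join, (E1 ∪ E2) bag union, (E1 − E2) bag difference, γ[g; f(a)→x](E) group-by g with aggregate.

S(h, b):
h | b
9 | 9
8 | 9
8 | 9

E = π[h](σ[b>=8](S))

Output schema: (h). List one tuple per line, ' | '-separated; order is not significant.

Stepwise |·|:
  S → 3
  σ[b>=8](S) → 3
  π[h](σ[b>=8](S)) → 3

== RESULT ==
h
8
8
9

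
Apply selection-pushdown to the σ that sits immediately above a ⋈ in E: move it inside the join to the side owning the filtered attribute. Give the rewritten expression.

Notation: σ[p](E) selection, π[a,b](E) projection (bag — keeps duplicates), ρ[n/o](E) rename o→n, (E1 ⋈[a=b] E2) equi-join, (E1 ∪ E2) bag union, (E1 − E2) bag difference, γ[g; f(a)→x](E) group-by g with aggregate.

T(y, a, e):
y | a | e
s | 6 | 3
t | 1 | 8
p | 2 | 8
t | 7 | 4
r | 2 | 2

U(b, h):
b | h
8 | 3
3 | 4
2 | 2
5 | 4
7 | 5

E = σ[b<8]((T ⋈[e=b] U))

σ filters on b, owned by the right side.
E' = (T ⋈[e=b] σ[b<8](U))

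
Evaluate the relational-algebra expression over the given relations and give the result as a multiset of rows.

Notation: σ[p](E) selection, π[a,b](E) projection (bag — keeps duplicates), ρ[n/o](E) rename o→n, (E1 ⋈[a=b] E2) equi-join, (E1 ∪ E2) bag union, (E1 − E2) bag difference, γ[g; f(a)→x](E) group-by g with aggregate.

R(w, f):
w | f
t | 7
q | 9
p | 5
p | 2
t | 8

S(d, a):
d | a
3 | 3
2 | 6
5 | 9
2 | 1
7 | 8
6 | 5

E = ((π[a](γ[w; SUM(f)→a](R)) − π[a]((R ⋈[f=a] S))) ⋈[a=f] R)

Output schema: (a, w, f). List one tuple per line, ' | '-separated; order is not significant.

Stepwise |·|:
  R → 5
  γ[w; SUM(f)→a](R) → 3
  π[a](γ[w; SUM(f)→a](R)) → 3
  R → 5
  S → 6
  (R ⋈[f=a] S) → 3
  π[a]((R ⋈[f=a] S)) → 3
  (π[a](γ[w; SUM(f)→a](R)) − π[a]((R ⋈[f=a] S))) → 2
  R → 5
  ((π[a](γ[w; SUM(f)→a](R)) − π[a]((R ⋈[f=a] S))) ⋈[a=f] R) → 1

== RESULT ==
a | w | f
7 | t | 7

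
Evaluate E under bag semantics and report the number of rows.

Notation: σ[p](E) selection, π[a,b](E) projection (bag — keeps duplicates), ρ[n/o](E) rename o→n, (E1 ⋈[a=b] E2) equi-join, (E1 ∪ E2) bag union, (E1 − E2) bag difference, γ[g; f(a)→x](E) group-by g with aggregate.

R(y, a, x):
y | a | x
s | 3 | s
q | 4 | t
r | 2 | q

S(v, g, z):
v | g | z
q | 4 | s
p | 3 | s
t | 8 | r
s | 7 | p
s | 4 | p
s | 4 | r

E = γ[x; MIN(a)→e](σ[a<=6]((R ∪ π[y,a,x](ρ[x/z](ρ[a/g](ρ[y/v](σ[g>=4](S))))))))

Subexpression sizes:
  R → 3
  S → 6
  σ[g>=4](S) → 5
  ρ[y/v](σ[g>=4](S)) → 5
  ρ[a/g](ρ[y/v](σ[g>=4](S))) → 5
  ρ[x/z](ρ[a/g](ρ[y/v](σ[g>=4](S)))) → 5
  π[y,a,x](ρ[x/z](ρ[a/g](ρ[y/v](σ[g>=4](S))))) → 5
  (R ∪ π[y,a,x](ρ[x/z](ρ[a/g](ρ[y/v](σ[g>=4](S)))))) → 8
  σ[a<=6]((R ∪ π[y,a,x](ρ[x/z](ρ[a/g](ρ[y/v](σ[g>=4](S))))))) → 6
  γ[x; MIN(a)→e](σ[a<=6]((R ∪ π[y,a,x](ρ[x/z](ρ[a/g](ρ[y/v](σ[g>=4](S)))))))) → 5

|E| = 5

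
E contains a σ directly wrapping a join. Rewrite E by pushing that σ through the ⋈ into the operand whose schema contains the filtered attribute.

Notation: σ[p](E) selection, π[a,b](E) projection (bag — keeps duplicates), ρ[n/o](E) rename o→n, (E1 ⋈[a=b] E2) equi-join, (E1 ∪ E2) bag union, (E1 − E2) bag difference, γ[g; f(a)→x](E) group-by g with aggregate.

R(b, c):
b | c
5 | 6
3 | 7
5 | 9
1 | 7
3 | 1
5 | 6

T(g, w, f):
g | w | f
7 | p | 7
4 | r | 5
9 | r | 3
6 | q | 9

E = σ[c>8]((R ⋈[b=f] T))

σ filters on c, owned by the left side.
E' = (σ[c>8](R) ⋈[b=f] T)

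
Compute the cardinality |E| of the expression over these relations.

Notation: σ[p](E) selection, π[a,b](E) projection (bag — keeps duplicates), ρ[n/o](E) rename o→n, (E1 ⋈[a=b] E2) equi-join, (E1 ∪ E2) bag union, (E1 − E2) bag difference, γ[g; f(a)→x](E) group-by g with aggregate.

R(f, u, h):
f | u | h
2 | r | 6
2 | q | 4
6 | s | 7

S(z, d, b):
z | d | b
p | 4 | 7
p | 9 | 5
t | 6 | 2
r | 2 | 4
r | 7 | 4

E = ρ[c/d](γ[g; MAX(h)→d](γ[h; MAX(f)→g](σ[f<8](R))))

Subexpression sizes:
  R → 3
  σ[f<8](R) → 3
  γ[h; MAX(f)→g](σ[f<8](R)) → 3
  γ[g; MAX(h)→d](γ[h; MAX(f)→g](σ[f<8](R))) → 2
  ρ[c/d](γ[g; MAX(h)→d](γ[h; MAX(f)→g](σ[f<8](R)))) → 2

|E| = 2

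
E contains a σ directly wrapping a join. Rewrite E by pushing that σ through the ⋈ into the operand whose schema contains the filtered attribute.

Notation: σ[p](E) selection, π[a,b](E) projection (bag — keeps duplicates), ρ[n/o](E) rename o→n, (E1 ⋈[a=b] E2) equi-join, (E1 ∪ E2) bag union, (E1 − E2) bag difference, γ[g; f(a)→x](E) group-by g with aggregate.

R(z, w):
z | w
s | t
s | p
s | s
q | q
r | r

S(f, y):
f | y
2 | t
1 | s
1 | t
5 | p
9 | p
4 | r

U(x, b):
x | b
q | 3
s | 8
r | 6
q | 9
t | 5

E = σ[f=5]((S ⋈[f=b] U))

σ filters on f, owned by the left side.
E' = (σ[f=5](S) ⋈[f=b] U)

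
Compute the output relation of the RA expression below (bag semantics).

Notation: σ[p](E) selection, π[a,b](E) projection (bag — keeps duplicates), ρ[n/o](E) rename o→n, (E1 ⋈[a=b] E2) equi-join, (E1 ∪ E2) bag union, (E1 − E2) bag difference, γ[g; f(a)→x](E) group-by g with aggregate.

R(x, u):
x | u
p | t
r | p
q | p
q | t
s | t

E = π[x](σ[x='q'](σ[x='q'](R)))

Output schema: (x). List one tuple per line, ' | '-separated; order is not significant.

Row counts bottom-up:
  R → 5
  σ[x='q'](R) → 2
  σ[x='q'](σ[x='q'](R)) → 2
  π[x](σ[x='q'](σ[x='q'](R))) → 2

== RESULT ==
x
q
q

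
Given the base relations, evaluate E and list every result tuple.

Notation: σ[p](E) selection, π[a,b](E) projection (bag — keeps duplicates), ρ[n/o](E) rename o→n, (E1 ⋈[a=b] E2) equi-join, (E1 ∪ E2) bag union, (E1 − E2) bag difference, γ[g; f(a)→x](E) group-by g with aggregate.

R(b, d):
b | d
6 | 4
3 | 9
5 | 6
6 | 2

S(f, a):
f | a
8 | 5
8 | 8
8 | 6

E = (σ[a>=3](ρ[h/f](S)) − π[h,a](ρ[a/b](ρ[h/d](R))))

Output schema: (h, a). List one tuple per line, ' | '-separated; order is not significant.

Stepwise |·|:
  S → 3
  ρ[h/f](S) → 3
  σ[a>=3](ρ[h/f](S)) → 3
  R → 4
  ρ[h/d](R) → 4
  ρ[a/b](ρ[h/d](R)) → 4
  π[h,a](ρ[a/b](ρ[h/d](R))) → 4
  (σ[a>=3](ρ[h/f](S)) − π[h,a](ρ[a/b](ρ[h/d](R)))) → 3

== RESULT ==
h | a
8 | 5
8 | 6
8 | 8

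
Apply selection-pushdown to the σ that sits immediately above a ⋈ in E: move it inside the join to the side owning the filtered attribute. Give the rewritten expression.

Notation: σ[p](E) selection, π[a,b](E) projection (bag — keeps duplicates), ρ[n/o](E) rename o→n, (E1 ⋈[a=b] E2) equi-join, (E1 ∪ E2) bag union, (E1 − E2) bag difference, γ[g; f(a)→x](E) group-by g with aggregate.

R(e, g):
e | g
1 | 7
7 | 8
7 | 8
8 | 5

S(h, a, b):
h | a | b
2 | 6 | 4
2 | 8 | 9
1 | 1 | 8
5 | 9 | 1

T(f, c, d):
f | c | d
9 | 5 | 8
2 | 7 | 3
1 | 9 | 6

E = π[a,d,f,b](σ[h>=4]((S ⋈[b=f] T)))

σ filters on h, owned by the left side.
E' = π[a,d,f,b]((σ[h>=4](S) ⋈[b=f] T))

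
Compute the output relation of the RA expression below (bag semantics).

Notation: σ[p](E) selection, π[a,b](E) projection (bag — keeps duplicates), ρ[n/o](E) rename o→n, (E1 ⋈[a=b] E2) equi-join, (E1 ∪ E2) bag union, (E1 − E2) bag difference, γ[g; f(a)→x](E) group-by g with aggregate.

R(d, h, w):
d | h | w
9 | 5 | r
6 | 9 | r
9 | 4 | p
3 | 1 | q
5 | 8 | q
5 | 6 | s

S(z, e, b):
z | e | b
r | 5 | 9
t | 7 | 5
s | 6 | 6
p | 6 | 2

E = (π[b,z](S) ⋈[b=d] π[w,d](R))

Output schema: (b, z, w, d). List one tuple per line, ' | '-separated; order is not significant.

Subexpression sizes:
  S → 4
  π[b,z](S) → 4
  R → 6
  π[w,d](R) → 6
  (π[b,z](S) ⋈[b=d] π[w,d](R)) → 5

== RESULT ==
b | z | w | d
5 | t | q | 5
5 | t | s | 5
6 | s | r | 6
9 | r | p | 9
9 | r | r | 9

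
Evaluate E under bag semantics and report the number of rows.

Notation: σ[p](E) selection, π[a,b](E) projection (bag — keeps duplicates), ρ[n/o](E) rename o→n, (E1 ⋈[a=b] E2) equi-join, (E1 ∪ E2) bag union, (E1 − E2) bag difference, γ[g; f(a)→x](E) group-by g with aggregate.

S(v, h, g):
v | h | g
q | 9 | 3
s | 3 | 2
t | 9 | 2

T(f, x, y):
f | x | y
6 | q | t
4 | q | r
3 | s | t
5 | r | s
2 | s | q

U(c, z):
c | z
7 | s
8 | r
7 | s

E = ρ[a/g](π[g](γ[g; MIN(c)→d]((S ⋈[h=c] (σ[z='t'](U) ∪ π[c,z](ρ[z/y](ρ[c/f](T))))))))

Subexpression sizes:
  S → 3
  U → 3
  σ[z='t'](U) → 0
  T → 5
  ρ[c/f](T) → 5
  ρ[z/y](ρ[c/f](T)) → 5
  π[c,z](ρ[z/y](ρ[c/f](T))) → 5
  (σ[z='t'](U) ∪ π[c,z](ρ[z/y](ρ[c/f](T)))) → 5
  (S ⋈[h=c] (σ[z='t'](U) ∪ π[c,z](ρ[z/y](ρ[c/f](T))))) → 1
  γ[g; MIN(c)→d]((S ⋈[h=c] (σ[z='t'](U) ∪ π[c,z](ρ[z/y](ρ[c/f](T)))))) → 1
  π[g](γ[g; MIN(c)→d]((S ⋈[h=c] (σ[z='t'](U) ∪ π[c,z](ρ[z/y](ρ[c/f](T))))))) → 1
  ρ[a/g](π[g](γ[g; MIN(c)→d]((S ⋈[h=c] (σ[z='t'](U) ∪ π[c,z](ρ[z/y](ρ[c/f](T)))))))) → 1

|E| = 1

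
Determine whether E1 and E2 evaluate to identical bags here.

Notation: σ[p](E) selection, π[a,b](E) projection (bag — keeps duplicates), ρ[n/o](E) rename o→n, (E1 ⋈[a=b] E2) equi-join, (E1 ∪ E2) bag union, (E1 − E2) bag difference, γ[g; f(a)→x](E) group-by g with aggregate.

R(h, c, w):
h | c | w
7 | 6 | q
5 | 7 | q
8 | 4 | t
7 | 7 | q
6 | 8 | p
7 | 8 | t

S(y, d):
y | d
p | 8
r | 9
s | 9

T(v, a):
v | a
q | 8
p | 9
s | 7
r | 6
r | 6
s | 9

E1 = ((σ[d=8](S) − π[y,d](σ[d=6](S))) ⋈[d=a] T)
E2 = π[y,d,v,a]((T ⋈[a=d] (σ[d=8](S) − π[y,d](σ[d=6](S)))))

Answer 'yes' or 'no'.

E1 row counts bottom-up:
  S → 3
  σ[d=8](S) → 1
  S → 3
  σ[d=6](S) → 0
  π[y,d](σ[d=6](S)) → 0
  (σ[d=8](S) − π[y,d](σ[d=6](S))) → 1
  T → 6
  ((σ[d=8](S) − π[y,d](σ[d=6](S))) ⋈[d=a] T) → 1
E2 row counts bottom-up:
  T → 6
  S → 3
  σ[d=8](S) → 1
  S → 3
  σ[d=6](S) → 0
  π[y,d](σ[d=6](S)) → 0
  (σ[d=8](S) − π[y,d](σ[d=6](S))) → 1
  (T ⋈[a=d] (σ[d=8](S) − π[y,d](σ[d=6](S)))) → 1
  π[y,d,v,a]((T ⋈[a=d] (σ[d=8](S) − π[y,d](σ[d=6](S))))) → 1

E1 and E2 produce the same multiset:
y | d | v | a
p | 8 | q | 8

yes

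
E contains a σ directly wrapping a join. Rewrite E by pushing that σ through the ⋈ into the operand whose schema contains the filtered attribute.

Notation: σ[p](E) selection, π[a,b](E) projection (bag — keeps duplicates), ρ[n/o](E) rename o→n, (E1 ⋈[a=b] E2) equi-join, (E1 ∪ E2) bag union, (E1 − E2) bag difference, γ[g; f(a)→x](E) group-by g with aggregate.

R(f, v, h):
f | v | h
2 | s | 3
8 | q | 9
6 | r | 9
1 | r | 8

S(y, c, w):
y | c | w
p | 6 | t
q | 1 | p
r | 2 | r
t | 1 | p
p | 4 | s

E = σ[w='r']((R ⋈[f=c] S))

σ filters on w, owned by the right side.
E' = (R ⋈[f=c] σ[w='r'](S))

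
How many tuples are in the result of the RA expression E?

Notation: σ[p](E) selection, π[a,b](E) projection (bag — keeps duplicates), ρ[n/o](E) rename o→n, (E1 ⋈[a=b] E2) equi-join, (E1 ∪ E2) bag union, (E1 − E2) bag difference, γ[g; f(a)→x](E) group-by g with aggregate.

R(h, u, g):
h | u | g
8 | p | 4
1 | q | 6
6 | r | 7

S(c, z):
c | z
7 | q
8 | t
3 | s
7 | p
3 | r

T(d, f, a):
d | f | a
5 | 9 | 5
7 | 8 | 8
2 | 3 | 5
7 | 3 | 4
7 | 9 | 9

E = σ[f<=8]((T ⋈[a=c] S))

Row counts bottom-up:
  T → 5
  S → 5
  (T ⋈[a=c] S) → 1
  σ[f<=8]((T ⋈[a=c] S)) → 1

|E| = 1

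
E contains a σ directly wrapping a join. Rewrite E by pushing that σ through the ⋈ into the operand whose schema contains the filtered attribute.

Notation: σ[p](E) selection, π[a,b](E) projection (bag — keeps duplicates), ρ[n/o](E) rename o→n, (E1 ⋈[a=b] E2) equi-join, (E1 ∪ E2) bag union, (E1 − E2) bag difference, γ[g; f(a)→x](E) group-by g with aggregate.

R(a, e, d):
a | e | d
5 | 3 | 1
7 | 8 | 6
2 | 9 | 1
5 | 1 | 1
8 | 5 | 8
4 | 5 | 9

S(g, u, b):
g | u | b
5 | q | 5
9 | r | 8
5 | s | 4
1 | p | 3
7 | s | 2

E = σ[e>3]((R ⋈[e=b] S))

σ filters on e, owned by the left side.
E' = (σ[e>3](R) ⋈[e=b] S)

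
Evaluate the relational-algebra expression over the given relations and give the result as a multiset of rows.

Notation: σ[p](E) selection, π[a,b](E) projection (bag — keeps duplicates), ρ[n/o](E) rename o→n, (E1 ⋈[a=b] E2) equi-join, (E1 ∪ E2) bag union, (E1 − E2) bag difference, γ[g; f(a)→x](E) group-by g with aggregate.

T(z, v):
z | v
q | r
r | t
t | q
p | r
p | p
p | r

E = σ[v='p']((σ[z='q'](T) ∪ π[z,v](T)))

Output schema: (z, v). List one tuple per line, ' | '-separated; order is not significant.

Per-node cardinality:
  T → 6
  σ[z='q'](T) → 1
  T → 6
  π[z,v](T) → 6
  (σ[z='q'](T) ∪ π[z,v](T)) → 7
  σ[v='p']((σ[z='q'](T) ∪ π[z,v](T))) → 1

== RESULT ==
z | v
p | p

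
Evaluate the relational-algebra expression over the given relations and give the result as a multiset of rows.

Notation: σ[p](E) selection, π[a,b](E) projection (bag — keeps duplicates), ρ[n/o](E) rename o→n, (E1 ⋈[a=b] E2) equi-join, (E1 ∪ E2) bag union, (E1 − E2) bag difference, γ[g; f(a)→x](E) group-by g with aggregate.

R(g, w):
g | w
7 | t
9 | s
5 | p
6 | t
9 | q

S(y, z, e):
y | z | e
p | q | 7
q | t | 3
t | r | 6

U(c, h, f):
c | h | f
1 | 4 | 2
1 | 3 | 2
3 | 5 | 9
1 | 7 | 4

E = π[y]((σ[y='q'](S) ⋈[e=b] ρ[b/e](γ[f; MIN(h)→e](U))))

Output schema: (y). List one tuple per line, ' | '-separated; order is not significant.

Per-node cardinality:
  S → 3
  σ[y='q'](S) → 1
  U → 4
  γ[f; MIN(h)→e](U) → 3
  ρ[b/e](γ[f; MIN(h)→e](U)) → 3
  (σ[y='q'](S) ⋈[e=b] ρ[b/e](γ[f; MIN(h)→e](U))) → 1
  π[y]((σ[y='q'](S) ⋈[e=b] ρ[b/e](γ[f; MIN(h)→e](U)))) → 1

== RESULT ==
y
q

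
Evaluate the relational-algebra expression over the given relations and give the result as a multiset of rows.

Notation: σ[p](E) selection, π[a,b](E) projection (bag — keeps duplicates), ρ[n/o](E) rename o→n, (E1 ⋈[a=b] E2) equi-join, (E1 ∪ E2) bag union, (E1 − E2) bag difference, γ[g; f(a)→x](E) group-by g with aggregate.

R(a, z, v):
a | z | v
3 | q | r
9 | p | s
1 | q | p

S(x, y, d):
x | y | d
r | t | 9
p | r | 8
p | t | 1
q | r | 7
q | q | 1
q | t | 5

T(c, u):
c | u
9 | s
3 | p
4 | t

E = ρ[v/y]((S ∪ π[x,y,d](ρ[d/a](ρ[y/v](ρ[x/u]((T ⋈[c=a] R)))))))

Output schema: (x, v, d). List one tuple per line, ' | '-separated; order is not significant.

Per-node cardinality:
  S → 6
  T → 3
  R → 3
  (T ⋈[c=a] R) → 2
  ρ[x/u]((T ⋈[c=a] R)) → 2
  ρ[y/v](ρ[x/u]((T ⋈[c=a] R))) → 2
  ρ[d/a](ρ[y/v](ρ[x/u]((T ⋈[c=a] R)))) → 2
  π[x,y,d](ρ[d/a](ρ[y/v](ρ[x/u]((T ⋈[c=a] R))))) → 2
  (S ∪ π[x,y,d](ρ[d/a](ρ[y/v](ρ[x/u]((T ⋈[c=a] R)))))) → 8
  ρ[v/y]((S ∪ π[x,y,d](ρ[d/a](ρ[y/v](ρ[x/u]((T ⋈[c=a] R))))))) → 8

== RESULT ==
x | v | d
p | r | 3
p | r | 8
p | t | 1
q | q | 1
q | r | 7
q | t | 5
r | t | 9
s | s | 9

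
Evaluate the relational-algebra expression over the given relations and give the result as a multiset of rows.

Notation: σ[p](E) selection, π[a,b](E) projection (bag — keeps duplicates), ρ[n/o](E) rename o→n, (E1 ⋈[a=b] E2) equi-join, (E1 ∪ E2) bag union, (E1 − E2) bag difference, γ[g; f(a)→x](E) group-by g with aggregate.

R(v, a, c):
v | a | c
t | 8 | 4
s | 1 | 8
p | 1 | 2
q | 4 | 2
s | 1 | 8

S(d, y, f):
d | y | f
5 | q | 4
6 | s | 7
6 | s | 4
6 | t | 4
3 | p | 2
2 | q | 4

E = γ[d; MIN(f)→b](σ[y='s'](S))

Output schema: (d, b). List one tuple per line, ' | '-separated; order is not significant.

Row counts bottom-up:
  S → 6
  σ[y='s'](S) → 2
  γ[d; MIN(f)→b](σ[y='s'](S)) → 1

== RESULT ==
d | b
6 | 4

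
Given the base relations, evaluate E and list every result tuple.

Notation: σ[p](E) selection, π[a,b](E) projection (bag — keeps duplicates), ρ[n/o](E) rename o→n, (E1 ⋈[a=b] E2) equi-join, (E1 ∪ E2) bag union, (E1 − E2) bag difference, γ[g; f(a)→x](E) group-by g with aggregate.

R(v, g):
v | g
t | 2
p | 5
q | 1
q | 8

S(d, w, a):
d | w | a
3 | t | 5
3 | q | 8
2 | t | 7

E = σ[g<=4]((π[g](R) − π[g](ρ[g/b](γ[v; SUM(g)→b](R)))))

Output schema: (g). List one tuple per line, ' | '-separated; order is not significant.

Subexpression sizes:
  R → 4
  π[g](R) → 4
  R → 4
  γ[v; SUM(g)→b](R) → 3
  ρ[g/b](γ[v; SUM(g)→b](R)) → 3
  π[g](ρ[g/b](γ[v; SUM(g)→b](R))) → 3
  (π[g](R) − π[g](ρ[g/b](γ[v; SUM(g)→b](R)))) → 2
  σ[g<=4]((π[g](R) − π[g](ρ[g/b](γ[v; SUM(g)→b](R))))) → 1

== RESULT ==
g
1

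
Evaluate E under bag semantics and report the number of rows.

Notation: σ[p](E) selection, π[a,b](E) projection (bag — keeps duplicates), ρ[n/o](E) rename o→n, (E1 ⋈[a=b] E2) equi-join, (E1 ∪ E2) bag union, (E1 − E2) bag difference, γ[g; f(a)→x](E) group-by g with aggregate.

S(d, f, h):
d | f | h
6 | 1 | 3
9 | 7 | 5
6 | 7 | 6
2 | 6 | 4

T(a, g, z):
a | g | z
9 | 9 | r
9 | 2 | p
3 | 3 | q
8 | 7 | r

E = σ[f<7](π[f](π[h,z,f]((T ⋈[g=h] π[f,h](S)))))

Per-node cardinality:
  T → 4
  S → 4
  π[f,h](S) → 4
  (T ⋈[g=h] π[f,h](S)) → 1
  π[h,z,f]((T ⋈[g=h] π[f,h](S))) → 1
  π[f](π[h,z,f]((T ⋈[g=h] π[f,h](S)))) → 1
  σ[f<7](π[f](π[h,z,f]((T ⋈[g=h] π[f,h](S))))) → 1

|E| = 1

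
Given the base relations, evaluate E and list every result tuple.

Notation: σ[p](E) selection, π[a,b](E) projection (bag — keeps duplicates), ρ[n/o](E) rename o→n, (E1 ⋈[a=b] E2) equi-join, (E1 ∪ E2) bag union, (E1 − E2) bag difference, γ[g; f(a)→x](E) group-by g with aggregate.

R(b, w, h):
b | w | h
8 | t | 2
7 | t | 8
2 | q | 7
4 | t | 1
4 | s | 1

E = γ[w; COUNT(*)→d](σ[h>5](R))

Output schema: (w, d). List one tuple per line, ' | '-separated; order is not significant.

Row counts bottom-up:
  R → 5
  σ[h>5](R) → 2
  γ[w; COUNT(*)→d](σ[h>5](R)) → 2

== RESULT ==
w | d
q | 1
t | 1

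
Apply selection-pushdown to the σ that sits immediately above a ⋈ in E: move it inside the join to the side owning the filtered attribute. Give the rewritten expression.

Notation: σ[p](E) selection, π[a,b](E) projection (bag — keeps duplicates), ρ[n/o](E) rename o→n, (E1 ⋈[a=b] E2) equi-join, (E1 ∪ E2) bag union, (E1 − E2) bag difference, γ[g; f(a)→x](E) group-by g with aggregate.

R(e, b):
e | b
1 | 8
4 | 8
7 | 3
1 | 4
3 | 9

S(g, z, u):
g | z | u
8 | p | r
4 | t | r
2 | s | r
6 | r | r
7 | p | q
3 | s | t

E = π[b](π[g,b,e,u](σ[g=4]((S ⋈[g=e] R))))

σ filters on g, owned by the left side.
E' = π[b](π[g,b,e,u]((σ[g=4](S) ⋈[g=e] R)))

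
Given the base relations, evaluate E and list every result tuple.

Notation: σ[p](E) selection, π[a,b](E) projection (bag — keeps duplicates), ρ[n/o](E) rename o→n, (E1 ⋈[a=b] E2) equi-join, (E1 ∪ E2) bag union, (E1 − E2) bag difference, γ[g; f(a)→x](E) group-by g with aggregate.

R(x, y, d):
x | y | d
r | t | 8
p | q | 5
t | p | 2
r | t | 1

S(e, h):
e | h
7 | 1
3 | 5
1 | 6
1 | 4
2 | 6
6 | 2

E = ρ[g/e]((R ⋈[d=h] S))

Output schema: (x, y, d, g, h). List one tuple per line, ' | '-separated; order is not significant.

Stepwise |·|:
  R → 4
  S → 6
  (R ⋈[d=h] S) → 3
  ρ[g/e]((R ⋈[d=h] S)) → 3

== RESULT ==
x | y | d | g | h
p | q | 5 | 3 | 5
r | t | 1 | 7 | 1
t | p | 2 | 6 | 2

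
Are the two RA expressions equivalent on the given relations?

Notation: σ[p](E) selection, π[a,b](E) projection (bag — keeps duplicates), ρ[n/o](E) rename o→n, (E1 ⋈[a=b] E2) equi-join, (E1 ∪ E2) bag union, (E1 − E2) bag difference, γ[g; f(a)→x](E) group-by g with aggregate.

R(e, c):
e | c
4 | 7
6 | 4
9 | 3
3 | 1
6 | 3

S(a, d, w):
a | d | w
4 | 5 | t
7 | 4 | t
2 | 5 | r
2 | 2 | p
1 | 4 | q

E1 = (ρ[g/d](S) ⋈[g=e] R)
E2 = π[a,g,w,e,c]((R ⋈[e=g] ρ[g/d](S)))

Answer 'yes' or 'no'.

E1 stepwise |·|:
  S → 5
  ρ[g/d](S) → 5
  R → 5
  (ρ[g/d](S) ⋈[g=e] R) → 2
E2 stepwise |·|:
  R → 5
  S → 5
  ρ[g/d](S) → 5
  (R ⋈[e=g] ρ[g/d](S)) → 2
  π[a,g,w,e,c]((R ⋈[e=g] ρ[g/d](S))) → 2

E1 and E2 produce the same multiset:
a | g | w | e | c
1 | 4 | q | 4 | 7
7 | 4 | t | 4 | 7

yes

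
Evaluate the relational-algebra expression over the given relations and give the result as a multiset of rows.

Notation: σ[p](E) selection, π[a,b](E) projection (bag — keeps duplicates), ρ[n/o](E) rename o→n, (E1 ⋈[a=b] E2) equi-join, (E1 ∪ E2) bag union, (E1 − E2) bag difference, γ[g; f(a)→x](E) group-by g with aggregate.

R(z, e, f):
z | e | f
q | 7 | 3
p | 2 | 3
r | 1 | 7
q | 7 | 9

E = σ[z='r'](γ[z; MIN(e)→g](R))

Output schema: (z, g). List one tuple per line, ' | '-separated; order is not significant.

Stepwise |·|:
  R → 4
  γ[z; MIN(e)→g](R) → 3
  σ[z='r'](γ[z; MIN(e)→g](R)) → 1

== RESULT ==
z | g
r | 1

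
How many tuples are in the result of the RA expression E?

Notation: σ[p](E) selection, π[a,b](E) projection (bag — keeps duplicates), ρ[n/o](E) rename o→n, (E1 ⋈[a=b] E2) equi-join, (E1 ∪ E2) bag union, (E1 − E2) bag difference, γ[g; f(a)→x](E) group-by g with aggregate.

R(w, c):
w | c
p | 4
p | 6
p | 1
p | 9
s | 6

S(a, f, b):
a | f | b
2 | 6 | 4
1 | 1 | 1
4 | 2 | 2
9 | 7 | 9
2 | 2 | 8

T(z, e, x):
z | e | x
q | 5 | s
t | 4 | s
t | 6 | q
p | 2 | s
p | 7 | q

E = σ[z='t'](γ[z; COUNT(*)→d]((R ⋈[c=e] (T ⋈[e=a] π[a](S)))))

Per-node cardinality:
  R → 5
  T → 5
  S → 5
  π[a](S) → 5
  (T ⋈[e=a] π[a](S)) → 3
  (R ⋈[c=e] (T ⋈[e=a] π[a](S))) → 1
  γ[z; COUNT(*)→d]((R ⋈[c=e] (T ⋈[e=a] π[a](S)))) → 1
  σ[z='t'](γ[z; COUNT(*)→d]((R ⋈[c=e] (T ⋈[e=a] π[a](S))))) → 1

|E| = 1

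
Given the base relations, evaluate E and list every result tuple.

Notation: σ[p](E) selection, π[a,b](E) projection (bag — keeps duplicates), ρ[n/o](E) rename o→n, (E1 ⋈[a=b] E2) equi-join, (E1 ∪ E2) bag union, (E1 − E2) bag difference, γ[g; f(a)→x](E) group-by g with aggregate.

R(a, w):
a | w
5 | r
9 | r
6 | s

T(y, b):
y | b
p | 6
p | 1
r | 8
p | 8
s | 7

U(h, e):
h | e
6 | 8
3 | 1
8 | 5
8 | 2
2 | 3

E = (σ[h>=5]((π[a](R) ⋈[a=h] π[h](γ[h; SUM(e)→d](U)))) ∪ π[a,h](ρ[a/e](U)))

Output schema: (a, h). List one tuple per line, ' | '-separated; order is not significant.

Subexpression sizes:
  R → 3
  π[a](R) → 3
  U → 5
  γ[h; SUM(e)→d](U) → 4
  π[h](γ[h; SUM(e)→d](U)) → 4
  (π[a](R) ⋈[a=h] π[h](γ[h; SUM(e)→d](U))) → 1
  σ[h>=5]((π[a](R) ⋈[a=h] π[h](γ[h; SUM(e)→d](U)))) → 1
  U → 5
  ρ[a/e](U) → 5
  π[a,h](ρ[a/e](U)) → 5
  (σ[h>=5]((π[a](R) ⋈[a=h] π[h](γ[h; SUM(e)→d](U)))) ∪ π[a,h](ρ[a/e](U))) → 6

== RESULT ==
a | h
1 | 3
2 | 8
3 | 2
5 | 8
6 | 6
8 | 6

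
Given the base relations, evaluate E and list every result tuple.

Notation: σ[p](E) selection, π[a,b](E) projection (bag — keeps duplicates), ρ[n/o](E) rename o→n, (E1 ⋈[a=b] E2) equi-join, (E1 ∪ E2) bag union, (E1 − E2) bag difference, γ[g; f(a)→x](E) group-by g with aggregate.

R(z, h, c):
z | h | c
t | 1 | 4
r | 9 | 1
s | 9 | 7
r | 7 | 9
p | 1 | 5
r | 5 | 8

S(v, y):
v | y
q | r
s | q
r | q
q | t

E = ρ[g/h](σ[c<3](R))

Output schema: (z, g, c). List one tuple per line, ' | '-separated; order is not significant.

Subexpression sizes:
  R → 6
  σ[c<3](R) → 1
  ρ[g/h](σ[c<3](R)) → 1

== RESULT ==
z | g | c
r | 9 | 1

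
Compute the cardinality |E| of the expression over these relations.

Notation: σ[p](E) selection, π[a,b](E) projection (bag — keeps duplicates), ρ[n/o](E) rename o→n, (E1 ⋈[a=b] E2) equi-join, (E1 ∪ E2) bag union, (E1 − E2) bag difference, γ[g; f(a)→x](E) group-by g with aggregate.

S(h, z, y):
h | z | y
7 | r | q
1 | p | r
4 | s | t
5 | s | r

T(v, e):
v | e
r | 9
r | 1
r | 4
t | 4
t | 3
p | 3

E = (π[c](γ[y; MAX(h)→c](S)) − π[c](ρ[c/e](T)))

Stepwise |·|:
  S → 4
  γ[y; MAX(h)→c](S) → 3
  π[c](γ[y; MAX(h)→c](S)) → 3
  T → 6
  ρ[c/e](T) → 6
  π[c](ρ[c/e](T)) → 6
  (π[c](γ[y; MAX(h)→c](S)) − π[c](ρ[c/e](T))) → 2

|E| = 2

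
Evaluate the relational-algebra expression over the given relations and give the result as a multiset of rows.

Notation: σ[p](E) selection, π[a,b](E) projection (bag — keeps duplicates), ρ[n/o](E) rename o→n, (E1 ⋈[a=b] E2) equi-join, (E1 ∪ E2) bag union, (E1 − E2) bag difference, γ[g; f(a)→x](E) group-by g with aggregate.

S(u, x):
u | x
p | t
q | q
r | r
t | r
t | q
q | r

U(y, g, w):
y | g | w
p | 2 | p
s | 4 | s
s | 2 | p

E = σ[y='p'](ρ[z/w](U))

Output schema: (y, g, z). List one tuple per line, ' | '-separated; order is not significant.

Per-node cardinality:
  U → 3
  ρ[z/w](U) → 3
  σ[y='p'](ρ[z/w](U)) → 1

== RESULT ==
y | g | z
p | 2 | p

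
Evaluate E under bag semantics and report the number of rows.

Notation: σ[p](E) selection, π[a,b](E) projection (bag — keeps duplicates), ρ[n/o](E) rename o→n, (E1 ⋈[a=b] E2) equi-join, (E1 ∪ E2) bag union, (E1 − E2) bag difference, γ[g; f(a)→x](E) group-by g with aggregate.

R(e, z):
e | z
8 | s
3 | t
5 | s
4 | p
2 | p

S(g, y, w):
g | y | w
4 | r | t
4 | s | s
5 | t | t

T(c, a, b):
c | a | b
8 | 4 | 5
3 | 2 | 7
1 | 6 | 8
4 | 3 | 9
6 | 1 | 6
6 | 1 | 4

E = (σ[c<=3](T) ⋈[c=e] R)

Row counts bottom-up:
  T → 6
  σ[c<=3](T) → 2
  R → 5
  (σ[c<=3](T) ⋈[c=e] R) → 1

|E| = 1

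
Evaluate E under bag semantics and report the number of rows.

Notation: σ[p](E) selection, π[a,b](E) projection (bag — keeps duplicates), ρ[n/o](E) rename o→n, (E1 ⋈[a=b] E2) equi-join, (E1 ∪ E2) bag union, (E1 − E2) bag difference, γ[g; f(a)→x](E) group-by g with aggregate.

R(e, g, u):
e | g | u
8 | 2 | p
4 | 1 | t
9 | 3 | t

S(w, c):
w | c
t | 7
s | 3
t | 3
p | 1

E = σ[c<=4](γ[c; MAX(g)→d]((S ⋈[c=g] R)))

Stepwise |·|:
  S → 4
  R → 3
  (S ⋈[c=g] R) → 3
  γ[c; MAX(g)→d]((S ⋈[c=g] R)) → 2
  σ[c<=4](γ[c; MAX(g)→d]((S ⋈[c=g] R))) → 2

|E| = 2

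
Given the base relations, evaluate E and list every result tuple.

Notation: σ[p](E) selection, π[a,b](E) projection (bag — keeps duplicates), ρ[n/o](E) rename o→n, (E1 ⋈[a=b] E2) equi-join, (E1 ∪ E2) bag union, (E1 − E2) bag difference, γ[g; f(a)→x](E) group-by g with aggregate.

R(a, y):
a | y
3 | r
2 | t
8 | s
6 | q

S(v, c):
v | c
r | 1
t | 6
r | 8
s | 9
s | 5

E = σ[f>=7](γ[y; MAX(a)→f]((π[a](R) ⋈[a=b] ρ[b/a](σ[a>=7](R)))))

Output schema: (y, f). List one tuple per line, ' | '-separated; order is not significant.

Per-node cardinality:
  R → 4
  π[a](R) → 4
  R → 4
  σ[a>=7](R) → 1
  ρ[b/a](σ[a>=7](R)) → 1
  (π[a](R) ⋈[a=b] ρ[b/a](σ[a>=7](R))) → 1
  γ[y; MAX(a)→f]((π[a](R) ⋈[a=b] ρ[b/a](σ[a>=7](R)))) → 1
  σ[f>=7](γ[y; MAX(a)→f]((π[a](R) ⋈[a=b] ρ[b/a](σ[a>=7](R))))) → 1

== RESULT ==
y | f
s | 8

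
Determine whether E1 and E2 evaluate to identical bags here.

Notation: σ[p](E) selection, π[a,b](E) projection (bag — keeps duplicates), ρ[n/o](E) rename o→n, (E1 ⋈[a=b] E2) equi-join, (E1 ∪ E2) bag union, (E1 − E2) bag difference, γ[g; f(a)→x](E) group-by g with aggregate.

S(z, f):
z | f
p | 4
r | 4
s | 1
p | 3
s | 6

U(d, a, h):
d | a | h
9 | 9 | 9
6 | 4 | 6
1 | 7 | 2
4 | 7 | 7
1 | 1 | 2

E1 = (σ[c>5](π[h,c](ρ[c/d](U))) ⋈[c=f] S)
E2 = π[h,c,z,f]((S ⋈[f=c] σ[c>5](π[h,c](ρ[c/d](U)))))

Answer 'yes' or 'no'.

E1 per-node cardinality:
  U → 5
  ρ[c/d](U) → 5
  π[h,c](ρ[c/d](U)) → 5
  σ[c>5](π[h,c](ρ[c/d](U))) → 2
  S → 5
  (σ[c>5](π[h,c](ρ[c/d](U))) ⋈[c=f] S) → 1
E2 per-node cardinality:
  S → 5
  U → 5
  ρ[c/d](U) → 5
  π[h,c](ρ[c/d](U)) → 5
  σ[c>5](π[h,c](ρ[c/d](U))) → 2
  (S ⋈[f=c] σ[c>5](π[h,c](ρ[c/d](U)))) → 1
  π[h,c,z,f]((S ⋈[f=c] σ[c>5](π[h,c](ρ[c/d](U))))) → 1

E1 and E2 produce the same multiset:
h | c | z | f
6 | 6 | s | 6

yes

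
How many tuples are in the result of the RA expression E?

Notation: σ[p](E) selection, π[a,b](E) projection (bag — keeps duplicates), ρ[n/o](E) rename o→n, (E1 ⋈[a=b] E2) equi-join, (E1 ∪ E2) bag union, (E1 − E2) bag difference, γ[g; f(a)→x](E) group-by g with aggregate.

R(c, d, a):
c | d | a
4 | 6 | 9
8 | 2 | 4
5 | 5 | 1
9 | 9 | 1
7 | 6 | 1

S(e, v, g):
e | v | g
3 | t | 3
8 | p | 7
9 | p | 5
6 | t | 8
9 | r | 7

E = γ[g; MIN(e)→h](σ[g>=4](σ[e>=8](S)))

Row counts bottom-up:
  S → 5
  σ[e>=8](S) → 3
  σ[g>=4](σ[e>=8](S)) → 3
  γ[g; MIN(e)→h](σ[g>=4](σ[e>=8](S))) → 2

|E| = 2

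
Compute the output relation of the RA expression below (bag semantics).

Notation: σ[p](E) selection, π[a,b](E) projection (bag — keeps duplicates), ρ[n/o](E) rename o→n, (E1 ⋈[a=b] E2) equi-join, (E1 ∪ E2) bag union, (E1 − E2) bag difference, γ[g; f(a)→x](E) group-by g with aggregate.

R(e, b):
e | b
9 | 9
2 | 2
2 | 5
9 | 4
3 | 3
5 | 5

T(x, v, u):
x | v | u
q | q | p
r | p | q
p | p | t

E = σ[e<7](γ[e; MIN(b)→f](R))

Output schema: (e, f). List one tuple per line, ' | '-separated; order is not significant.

Stepwise |·|:
  R → 6
  γ[e; MIN(b)→f](R) → 4
  σ[e<7](γ[e; MIN(b)→f](R)) → 3

== RESULT ==
e | f
2 | 2
3 | 3
5 | 5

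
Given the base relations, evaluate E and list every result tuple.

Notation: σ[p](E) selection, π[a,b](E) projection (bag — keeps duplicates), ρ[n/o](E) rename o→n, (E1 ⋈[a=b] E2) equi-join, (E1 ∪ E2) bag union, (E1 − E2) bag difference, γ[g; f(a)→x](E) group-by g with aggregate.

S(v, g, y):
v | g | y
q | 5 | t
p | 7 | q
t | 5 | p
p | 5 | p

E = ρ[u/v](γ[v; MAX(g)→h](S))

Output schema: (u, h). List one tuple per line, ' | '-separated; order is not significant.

Per-node cardinality:
  S → 4
  γ[v; MAX(g)→h](S) → 3
  ρ[u/v](γ[v; MAX(g)→h](S)) → 3

== RESULT ==
u | h
p | 7
q | 5
t | 5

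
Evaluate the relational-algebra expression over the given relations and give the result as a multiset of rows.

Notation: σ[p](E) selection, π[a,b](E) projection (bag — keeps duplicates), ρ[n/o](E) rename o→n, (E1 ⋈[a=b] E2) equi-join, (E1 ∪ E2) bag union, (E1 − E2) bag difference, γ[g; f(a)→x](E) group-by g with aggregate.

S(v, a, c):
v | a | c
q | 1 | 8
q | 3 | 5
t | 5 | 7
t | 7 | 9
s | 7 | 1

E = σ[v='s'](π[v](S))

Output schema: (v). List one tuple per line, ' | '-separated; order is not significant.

Stepwise |·|:
  S → 5
  π[v](S) → 5
  σ[v='s'](π[v](S)) → 1

== RESULT ==
v
s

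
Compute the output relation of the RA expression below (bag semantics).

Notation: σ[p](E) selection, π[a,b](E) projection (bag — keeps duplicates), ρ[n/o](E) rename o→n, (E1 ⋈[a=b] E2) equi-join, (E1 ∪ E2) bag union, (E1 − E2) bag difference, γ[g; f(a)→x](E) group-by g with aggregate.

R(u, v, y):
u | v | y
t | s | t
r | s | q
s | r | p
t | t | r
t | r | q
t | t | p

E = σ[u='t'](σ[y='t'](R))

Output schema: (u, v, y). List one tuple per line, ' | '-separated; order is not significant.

Stepwise |·|:
  R → 6
  σ[y='t'](R) → 1
  σ[u='t'](σ[y='t'](R)) → 1

== RESULT ==
u | v | y
t | s | t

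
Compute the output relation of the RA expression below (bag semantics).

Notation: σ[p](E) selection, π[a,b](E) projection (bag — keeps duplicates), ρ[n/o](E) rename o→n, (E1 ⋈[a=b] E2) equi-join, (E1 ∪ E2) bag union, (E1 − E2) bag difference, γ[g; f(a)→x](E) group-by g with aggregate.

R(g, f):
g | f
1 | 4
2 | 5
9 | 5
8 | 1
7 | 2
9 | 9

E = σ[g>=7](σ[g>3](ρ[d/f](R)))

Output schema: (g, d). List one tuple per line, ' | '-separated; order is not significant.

Subexpression sizes:
  R → 6
  ρ[d/f](R) → 6
  σ[g>3](ρ[d/f](R)) → 4
  σ[g>=7](σ[g>3](ρ[d/f](R))) → 4

== RESULT ==
g | d
7 | 2
8 | 1
9 | 5
9 | 9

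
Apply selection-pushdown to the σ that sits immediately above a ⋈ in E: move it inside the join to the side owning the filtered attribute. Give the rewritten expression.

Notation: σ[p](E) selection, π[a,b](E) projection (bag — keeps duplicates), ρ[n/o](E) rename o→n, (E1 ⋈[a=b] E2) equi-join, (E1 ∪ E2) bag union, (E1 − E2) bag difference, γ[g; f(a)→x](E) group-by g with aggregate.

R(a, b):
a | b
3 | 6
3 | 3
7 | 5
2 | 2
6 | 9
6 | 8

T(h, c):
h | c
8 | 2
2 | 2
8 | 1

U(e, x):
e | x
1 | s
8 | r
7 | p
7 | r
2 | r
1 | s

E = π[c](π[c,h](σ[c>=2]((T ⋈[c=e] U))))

σ filters on c, owned by the left side.
E' = π[c](π[c,h]((σ[c>=2](T) ⋈[c=e] U)))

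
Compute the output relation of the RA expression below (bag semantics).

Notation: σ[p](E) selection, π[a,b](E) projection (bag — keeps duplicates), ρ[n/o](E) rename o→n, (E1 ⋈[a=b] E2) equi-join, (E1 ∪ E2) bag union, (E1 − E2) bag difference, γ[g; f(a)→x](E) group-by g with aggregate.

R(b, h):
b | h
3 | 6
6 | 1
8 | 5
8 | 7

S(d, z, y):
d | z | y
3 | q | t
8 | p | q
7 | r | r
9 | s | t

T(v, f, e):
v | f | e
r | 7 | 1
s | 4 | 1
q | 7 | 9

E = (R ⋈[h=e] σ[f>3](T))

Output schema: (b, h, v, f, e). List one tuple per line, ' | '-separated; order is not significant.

Stepwise |·|:
  R → 4
  T → 3
  σ[f>3](T) → 3
  (R ⋈[h=e] σ[f>3](T)) → 2

== RESULT ==
b | h | v | f | e
6 | 1 | r | 7 | 1
6 | 1 | s | 4 | 1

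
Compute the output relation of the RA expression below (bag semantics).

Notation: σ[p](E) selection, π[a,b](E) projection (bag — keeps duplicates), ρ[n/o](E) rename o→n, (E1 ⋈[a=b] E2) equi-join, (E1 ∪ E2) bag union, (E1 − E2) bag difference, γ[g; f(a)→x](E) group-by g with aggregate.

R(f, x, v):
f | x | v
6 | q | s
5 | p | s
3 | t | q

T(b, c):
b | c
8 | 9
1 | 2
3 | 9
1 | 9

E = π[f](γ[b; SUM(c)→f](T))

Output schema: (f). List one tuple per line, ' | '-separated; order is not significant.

Subexpression sizes:
  T → 4
  γ[b; SUM(c)→f](T) → 3
  π[f](γ[b; SUM(c)→f](T)) → 3

== RESULT ==
f
9
9
11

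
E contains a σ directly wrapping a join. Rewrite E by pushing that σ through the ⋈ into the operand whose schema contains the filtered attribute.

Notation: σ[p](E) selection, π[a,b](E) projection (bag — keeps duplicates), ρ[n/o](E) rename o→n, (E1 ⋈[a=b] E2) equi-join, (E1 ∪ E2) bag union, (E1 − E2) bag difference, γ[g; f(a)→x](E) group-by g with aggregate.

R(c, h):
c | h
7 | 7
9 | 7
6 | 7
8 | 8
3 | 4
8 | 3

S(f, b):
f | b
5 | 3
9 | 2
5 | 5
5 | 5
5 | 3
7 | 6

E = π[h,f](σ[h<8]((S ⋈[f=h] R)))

σ filters on h, owned by the right side.
E' = π[h,f]((S ⋈[f=h] σ[h<8](R)))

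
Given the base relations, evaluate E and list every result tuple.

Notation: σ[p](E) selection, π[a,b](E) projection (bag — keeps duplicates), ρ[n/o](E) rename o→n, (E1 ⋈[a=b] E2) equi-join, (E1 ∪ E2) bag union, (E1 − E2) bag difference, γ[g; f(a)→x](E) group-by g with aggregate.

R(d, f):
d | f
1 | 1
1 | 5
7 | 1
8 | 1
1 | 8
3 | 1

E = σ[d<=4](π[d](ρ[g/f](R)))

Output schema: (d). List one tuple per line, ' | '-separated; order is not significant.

Per-node cardinality:
  R → 6
  ρ[g/f](R) → 6
  π[d](ρ[g/f](R)) → 6
  σ[d<=4](π[d](ρ[g/f](R))) → 4

== RESULT ==
d
1
1
1
3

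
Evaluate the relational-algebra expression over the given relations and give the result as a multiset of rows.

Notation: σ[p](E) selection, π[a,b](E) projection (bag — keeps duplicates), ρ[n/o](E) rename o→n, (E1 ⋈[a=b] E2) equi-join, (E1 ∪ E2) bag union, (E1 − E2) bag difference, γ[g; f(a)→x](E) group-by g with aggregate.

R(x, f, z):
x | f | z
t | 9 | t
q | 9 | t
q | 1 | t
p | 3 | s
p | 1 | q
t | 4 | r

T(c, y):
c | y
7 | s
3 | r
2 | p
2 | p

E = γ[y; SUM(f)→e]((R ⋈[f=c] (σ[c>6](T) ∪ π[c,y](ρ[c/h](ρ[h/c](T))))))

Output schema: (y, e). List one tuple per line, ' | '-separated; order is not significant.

Subexpression sizes:
  R → 6
  T → 4
  σ[c>6](T) → 1
  T → 4
  ρ[h/c](T) → 4
  ρ[c/h](ρ[h/c](T)) → 4
  π[c,y](ρ[c/h](ρ[h/c](T))) → 4
  (σ[c>6](T) ∪ π[c,y](ρ[c/h](ρ[h/c](T)))) → 5
  (R ⋈[f=c] (σ[c>6](T) ∪ π[c,y](ρ[c/h](ρ[h/c](T))))) → 1
  γ[y; SUM(f)→e]((R ⋈[f=c] (σ[c>6](T) ∪ π[c,y](ρ[c/h](ρ[h/c](T)))))) → 1

== RESULT ==
y | e
r | 3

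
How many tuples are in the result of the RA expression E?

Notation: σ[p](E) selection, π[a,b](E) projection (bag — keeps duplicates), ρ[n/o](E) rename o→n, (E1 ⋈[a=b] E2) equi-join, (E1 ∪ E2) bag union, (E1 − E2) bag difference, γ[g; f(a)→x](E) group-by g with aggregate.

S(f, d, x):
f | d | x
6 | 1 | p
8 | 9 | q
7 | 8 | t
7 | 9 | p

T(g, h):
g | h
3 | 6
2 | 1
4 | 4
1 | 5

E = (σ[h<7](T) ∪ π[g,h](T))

Stepwise |·|:
  T → 4
  σ[h<7](T) → 4
  T → 4
  π[g,h](T) → 4
  (σ[h<7](T) ∪ π[g,h](T)) → 8

|E| = 8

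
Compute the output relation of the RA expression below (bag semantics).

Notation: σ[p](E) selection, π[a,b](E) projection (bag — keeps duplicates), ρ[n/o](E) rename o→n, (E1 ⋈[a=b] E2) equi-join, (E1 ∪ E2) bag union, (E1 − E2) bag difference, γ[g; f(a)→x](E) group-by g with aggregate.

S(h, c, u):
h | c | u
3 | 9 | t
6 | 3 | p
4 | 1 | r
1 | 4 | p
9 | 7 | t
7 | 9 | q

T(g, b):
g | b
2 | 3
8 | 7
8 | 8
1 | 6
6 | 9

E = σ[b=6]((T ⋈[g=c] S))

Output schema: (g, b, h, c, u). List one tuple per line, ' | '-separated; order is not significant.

Subexpression sizes:
  T → 5
  S → 6
  (T ⋈[g=c] S) → 1
  σ[b=6]((T ⋈[g=c] S)) → 1

== RESULT ==
g | b | h | c | u
1 | 6 | 4 | 1 | r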